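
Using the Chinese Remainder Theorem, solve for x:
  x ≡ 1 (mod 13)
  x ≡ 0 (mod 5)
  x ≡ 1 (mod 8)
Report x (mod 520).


Moduli 13, 5, 8 are pairwise coprime; by CRT there is a unique solution modulo M = 13 · 5 · 8 = 520.
Solve pairwise, accumulating the modulus:
  Start with x ≡ 1 (mod 13).
  Combine with x ≡ 0 (mod 5): since gcd(13, 5) = 1, we get a unique residue mod 65.
    Write x = 1 + 13·t and substitute into x ≡ 0 (mod 5): 13·t ≡ 0 − 1 = -1 (mod 5).
    Reduce coefficients mod 5: 3·t ≡ 4 (mod 5).
    The inverse of 3 mod 5 is 2 (since 3·2 = 6 = 1·5 + 1), so t ≡ 2·4 = 8 ≡ 3 (mod 5).
    Then x = 1 + 13·3 = 40, valid modulo lcm(13, 5) = 65: x ≡ 40 (mod 65).
  Combine with x ≡ 1 (mod 8): since gcd(65, 8) = 1, we get a unique residue mod 520.
    Write x = 40 + 65·t and substitute into x ≡ 1 (mod 8): 65·t ≡ 1 − 40 = -39 (mod 8).
    Reduce coefficients mod 8: 1·t ≡ 1 (mod 8).
    So t ≡ 1 (mod 8).
    Then x = 40 + 65·1 = 105, valid modulo lcm(65, 8) = 520: x ≡ 105 (mod 520).
Verify: 105 mod 13 = 1 ✓, 105 mod 5 = 0 ✓, 105 mod 8 = 1 ✓.

x ≡ 105 (mod 520).


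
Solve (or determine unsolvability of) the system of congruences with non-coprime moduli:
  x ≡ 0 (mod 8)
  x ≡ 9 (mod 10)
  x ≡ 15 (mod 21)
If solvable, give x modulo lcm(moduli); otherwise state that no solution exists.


Moduli 8, 10, 21 are not pairwise coprime, so CRT works modulo lcm(m_i) when all pairwise compatibility conditions hold.
Pairwise compatibility: gcd(m_i, m_j) must divide a_i - a_j for every pair.
Merge one congruence at a time:
  Start: x ≡ 0 (mod 8).
  Combine with x ≡ 9 (mod 10): gcd(8, 10) = 2, and 9 - 0 = 9 is NOT divisible by 2.
    ⇒ system is inconsistent (no integer solution).

No solution (the system is inconsistent).


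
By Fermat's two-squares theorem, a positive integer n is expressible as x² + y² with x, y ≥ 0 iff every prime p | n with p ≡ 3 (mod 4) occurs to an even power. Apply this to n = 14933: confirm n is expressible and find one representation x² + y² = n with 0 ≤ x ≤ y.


Step 1: Factor n = 14933 = 109 · 137.
Step 2: Check the mod-4 condition on each prime factor: 109 ≡ 1 (mod 4), exponent 1; 137 ≡ 1 (mod 4), exponent 1.
All primes ≡ 3 (mod 4) appear to even exponent (or don't appear), so by the two-squares theorem n IS expressible as a sum of two squares.
Step 3: Build a representation. Here n = 109 · 137 is a product of primes ≡ 1 (mod 4). Each prime p ≡ 1 (mod 4) is itself a sum of two squares; find a² by testing p − a² for a perfect square:
  109: 109 − 1² = 108, 109 − 2² = 105, 109 − 3² = 100 = 10² ⇒ 109 = 3² + 10².
  137: 137 − 1² = 136, 137 − 2² = 133, 137 − 3² = 128, 137 − 4² = 121 = 11² ⇒ 137 = 4² + 11².
  Combine using the Brahmagupta–Fibonacci identity (a² + b²)(c² + d²) = (ac − bd)² + (ad + bc)² = (ac + bd)² + (ad − bc)²:
  109 · 137 = 14933: from (3² + 10²)(4² + 11²), take (3·4 − 10·11, 3·11 + 10·4) = (12 − 110, 33 + 40) = (-98, 73); dropping signs (only squares matter) gives (98, 73); check 98² + 73² = 9604 + 5329 = 14933 ✓.
Step 4: Order so x ≤ y and verify: 73² + 98² = 5329 + 9604 = 14933 = n. ✓

n = 14933 = 73² + 98² (one valid representation with x ≤ y).


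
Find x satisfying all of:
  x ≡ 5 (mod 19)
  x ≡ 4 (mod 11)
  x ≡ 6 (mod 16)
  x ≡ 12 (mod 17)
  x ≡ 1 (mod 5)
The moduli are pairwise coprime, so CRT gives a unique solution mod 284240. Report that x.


Product of moduli M = 19 · 11 · 16 · 17 · 5 = 284240.
Merge one congruence at a time:
  Start: x ≡ 5 (mod 19).
  Combine with x ≡ 4 (mod 11); new modulus lcm = 209.
    Write x = 5 + 19·t and substitute into x ≡ 4 (mod 11): 19·t ≡ 4 − 5 = -1 (mod 11).
    Reduce coefficients mod 11: 8·t ≡ 10 (mod 11).
    The inverse of 8 mod 11 is 7 (since 8·7 = 56 = 5·11 + 1), so t ≡ 7·10 = 70 ≡ 4 (mod 11).
    Then x = 5 + 19·4 = 81, valid modulo lcm(19, 11) = 209: x ≡ 81 (mod 209).
  Combine with x ≡ 6 (mod 16); new modulus lcm = 3344.
    Write x = 81 + 209·t and substitute into x ≡ 6 (mod 16): 209·t ≡ 6 − 81 = -75 (mod 16).
    Reduce coefficients mod 16: 1·t ≡ 5 (mod 16).
    So t ≡ 5 (mod 16).
    Then x = 81 + 209·5 = 1126, valid modulo lcm(209, 16) = 3344: x ≡ 1126 (mod 3344).
  Combine with x ≡ 12 (mod 17); new modulus lcm = 56848.
    Write x = 1126 + 3344·t and substitute into x ≡ 12 (mod 17): 3344·t ≡ 12 − 1126 = -1114 (mod 17).
    Reduce coefficients mod 17: 12·t ≡ 8 (mod 17).
    The inverse of 12 mod 17 is 10 (since 12·10 = 120 = 7·17 + 1), so t ≡ 10·8 = 80 ≡ 12 (mod 17).
    Then x = 1126 + 3344·12 = 41254, valid modulo lcm(3344, 17) = 56848: x ≡ 41254 (mod 56848).
  Combine with x ≡ 1 (mod 5); new modulus lcm = 284240.
    Write x = 41254 + 56848·t and substitute into x ≡ 1 (mod 5): 56848·t ≡ 1 − 41254 = -41253 (mod 5).
    Reduce coefficients mod 5: 3·t ≡ 2 (mod 5).
    The inverse of 3 mod 5 is 2 (since 3·2 = 6 = 1·5 + 1), so t ≡ 2·2 = 4 ≡ 4 (mod 5).
    Then x = 41254 + 56848·4 = 268646, valid modulo lcm(56848, 5) = 284240: x ≡ 268646 (mod 284240).
Verify against each original: 268646 mod 19 = 5, 268646 mod 11 = 4, 268646 mod 16 = 6, 268646 mod 17 = 12, 268646 mod 5 = 1.

x ≡ 268646 (mod 284240).


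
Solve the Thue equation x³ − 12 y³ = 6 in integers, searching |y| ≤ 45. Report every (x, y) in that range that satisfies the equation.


The equation is x³ - 12y³ = 6. For fixed y, x³ = 12·y³ + 6, so a solution requires the RHS to be a perfect cube.
Strategy: iterate y from -45 to 45, compute RHS = 12·y³ + 6, and check whether it is a (positive or negative) perfect cube.
Check small values of y:
  y = 0: RHS = 6 is not a perfect cube.
  y = 1: RHS = 18 is not a perfect cube.
  y = -1: RHS = -6 is not a perfect cube.
  y = 2: RHS = 102 is not a perfect cube.
  y = -2: RHS = -90 is not a perfect cube.
  y = 3: RHS = 330 is not a perfect cube.
  y = -3: RHS = -318 is not a perfect cube.
Continuing the search up to |y| = 45 finds no solutions either.
No (x, y) in the scanned range satisfies the equation.

No integer solutions with |y| ≤ 45.


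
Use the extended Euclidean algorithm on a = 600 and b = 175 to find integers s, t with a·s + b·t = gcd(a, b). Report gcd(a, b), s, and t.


Euclidean algorithm on (600, 175) — divide until remainder is 0:
  600 = 3 · 175 + 75
  175 = 2 · 75 + 25
  75 = 3 · 25 + 0
gcd(600, 175) = 25.
Track Bezout coefficients alongside the remainders: start with r₀ = 600 = a·1 + b·0 (s = 1, t = 0) and r₁ = 175 = a·0 + b·1 (s = 0, t = 1); each new remainder r_{k+1} = r_{k-1} − q_k·r_k inherits s_{k+1} = s_{k-1} − q_k·s_k, t_{k+1} = t_{k-1} − q_k·t_k, so r_k = a·s_k + b·t_k at every step:
  q = 3: r = 75, s = 1 − 3·0 = 1, t = 0 − 3·1 = -3  (check: 600·1 + 175·(-3) = 75)
  q = 2: r = 25, s = 0 − 2·1 = -2, t = 1 − 2·(-3) = 7  (check: 600·(-2) + 175·7 = 25)
The row with r = 25 (the gcd) gives the Bezout coefficients s = -2, t = 7.
Result: 600 · (-2) + 175 · (7) = 25.

gcd(600, 175) = 25; s = -2, t = 7 (check: 600·(-2) + 175·7 = 25).


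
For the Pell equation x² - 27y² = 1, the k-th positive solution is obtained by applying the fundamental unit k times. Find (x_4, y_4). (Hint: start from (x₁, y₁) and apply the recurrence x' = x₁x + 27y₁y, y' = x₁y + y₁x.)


Step 1: Find the fundamental solution (x₁, y₁) of x² - 27y² = 1.
  Expand √27 as a continued fraction. a₀ = ⌊√27⌋ = 5; iterate m_{k+1} = d_k·a_k − m_k, d_{k+1} = (27 − m_{k+1}²)/d_k, a_{k+1} = ⌊(a₀ + m_{k+1})/d_{k+1}⌋ (starting m₀ = 0, d₀ = 1), with convergents p_k = a_k·p_{k-1} + p_{k-2}, q_k = a_k·q_{k-1} + q_{k-2} (p₋₁ = 1, q₋₁ = 0):
  k = 0: a₀ = 5; p₀/q₀ = 5/1; p₀² − 27·q₀² = 25 − 27 = -2.
  k = 1: m = 5, d = 2, a = ⌊(5 + 5)/2⌋ = 5; p/q = (5·5 + 1)/(5·1 + 0) = 26/5; p² − 27·q² = 676 − 675 = 1.
  The first convergent with p² − 27·q² = 1 gives the fundamental solution (x₁, y₁) = (26, 5).
Step 2: Apply the recurrence (x_{n+1}, y_{n+1}) = (x₁x_n + 27y₁y_n, x₁y_n + y₁x_n) repeatedly.
  From (x_1, y_1) = (26, 5): x_2 = 26·26 + 27·5·5 = 1351; y_2 = 26·5 + 5·26 = 260.
  From (x_2, y_2) = (1351, 260): x_3 = 26·1351 + 27·5·260 = 70226; y_3 = 26·260 + 5·1351 = 13515.
  From (x_3, y_3) = (70226, 13515): x_4 = 26·70226 + 27·5·13515 = 3650401; y_4 = 26·13515 + 5·70226 = 702520.
Step 3: Verify x_4² - 27·y_4² = 13325427460801 - 13325427460800 = 1 (should be 1). ✓

(x_1, y_1) = (26, 5); (x_4, y_4) = (3650401, 702520).


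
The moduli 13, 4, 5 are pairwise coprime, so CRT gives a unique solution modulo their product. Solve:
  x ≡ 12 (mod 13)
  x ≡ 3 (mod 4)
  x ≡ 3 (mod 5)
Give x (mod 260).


Moduli 13, 4, 5 are pairwise coprime; by CRT there is a unique solution modulo M = 13 · 4 · 5 = 260.
Solve pairwise, accumulating the modulus:
  Start with x ≡ 12 (mod 13).
  Combine with x ≡ 3 (mod 4): since gcd(13, 4) = 1, we get a unique residue mod 52.
    Write x = 12 + 13·t and substitute into x ≡ 3 (mod 4): 13·t ≡ 3 − 12 = -9 (mod 4).
    Reduce coefficients mod 4: 1·t ≡ 3 (mod 4).
    So t ≡ 3 (mod 4).
    Then x = 12 + 13·3 = 51, valid modulo lcm(13, 4) = 52: x ≡ 51 (mod 52).
  Combine with x ≡ 3 (mod 5): since gcd(52, 5) = 1, we get a unique residue mod 260.
    Write x = 51 + 52·t and substitute into x ≡ 3 (mod 5): 52·t ≡ 3 − 51 = -48 (mod 5).
    Reduce coefficients mod 5: 2·t ≡ 2 (mod 5).
    The inverse of 2 mod 5 is 3 (since 2·3 = 6 = 1·5 + 1), so t ≡ 3·2 = 6 ≡ 1 (mod 5).
    Then x = 51 + 52·1 = 103, valid modulo lcm(52, 5) = 260: x ≡ 103 (mod 260).
Verify: 103 mod 13 = 12 ✓, 103 mod 4 = 3 ✓, 103 mod 5 = 3 ✓.

x ≡ 103 (mod 260).


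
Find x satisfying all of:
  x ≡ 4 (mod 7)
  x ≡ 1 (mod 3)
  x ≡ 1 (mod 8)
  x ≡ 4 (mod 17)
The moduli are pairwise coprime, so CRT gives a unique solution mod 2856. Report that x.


Product of moduli M = 7 · 3 · 8 · 17 = 2856.
Merge one congruence at a time:
  Start: x ≡ 4 (mod 7).
  Combine with x ≡ 1 (mod 3); new modulus lcm = 21.
    Write x = 4 + 7·t and substitute into x ≡ 1 (mod 3): 7·t ≡ 1 − 4 = -3 (mod 3).
    Reduce coefficients mod 3: 1·t ≡ 0 (mod 3).
    So t ≡ 0 (mod 3).
    Then x = 4 + 7·0 = 4, valid modulo lcm(7, 3) = 21: x ≡ 4 (mod 21).
  Combine with x ≡ 1 (mod 8); new modulus lcm = 168.
    Write x = 4 + 21·t and substitute into x ≡ 1 (mod 8): 21·t ≡ 1 − 4 = -3 (mod 8).
    Reduce coefficients mod 8: 5·t ≡ 5 (mod 8).
    The inverse of 5 mod 8 is 5 (since 5·5 = 25 = 3·8 + 1), so t ≡ 5·5 = 25 ≡ 1 (mod 8).
    Then x = 4 + 21·1 = 25, valid modulo lcm(21, 8) = 168: x ≡ 25 (mod 168).
  Combine with x ≡ 4 (mod 17); new modulus lcm = 2856.
    Write x = 25 + 168·t and substitute into x ≡ 4 (mod 17): 168·t ≡ 4 − 25 = -21 (mod 17).
    Reduce coefficients mod 17: 15·t ≡ 13 (mod 17).
    The inverse of 15 mod 17 is 8 (since 15·8 = 120 = 7·17 + 1), so t ≡ 8·13 = 104 ≡ 2 (mod 17).
    Then x = 25 + 168·2 = 361, valid modulo lcm(168, 17) = 2856: x ≡ 361 (mod 2856).
Verify against each original: 361 mod 7 = 4, 361 mod 3 = 1, 361 mod 8 = 1, 361 mod 17 = 4.

x ≡ 361 (mod 2856).


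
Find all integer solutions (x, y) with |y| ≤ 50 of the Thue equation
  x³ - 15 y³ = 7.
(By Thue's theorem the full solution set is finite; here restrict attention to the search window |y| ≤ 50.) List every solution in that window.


The equation is x³ - 15y³ = 7. For fixed y, x³ = 15·y³ + 7, so a solution requires the RHS to be a perfect cube.
Strategy: iterate y from -50 to 50, compute RHS = 15·y³ + 7, and check whether it is a (positive or negative) perfect cube.
Check small values of y:
  y = 0: RHS = 7 is not a perfect cube.
  y = 1: RHS = 22 is not a perfect cube.
  y = -1: RHS = -8 = (-2)³ ⇒ x = -2 works.
  y = 2: RHS = 127 is not a perfect cube.
  y = -2: RHS = -113 is not a perfect cube.
  y = 3: RHS = 412 is not a perfect cube.
  y = -3: RHS = -398 is not a perfect cube.
Continuing the search up to |y| = 50 finds no further solutions beyond those listed.
Collected solutions: (-2, -1).

Solutions (with |y| ≤ 50): (-2, -1).


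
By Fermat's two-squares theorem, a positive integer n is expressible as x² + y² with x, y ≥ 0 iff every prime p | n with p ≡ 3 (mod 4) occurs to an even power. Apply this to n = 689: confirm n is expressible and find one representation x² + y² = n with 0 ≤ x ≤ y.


Step 1: Factor n = 689 = 13 · 53.
Step 2: Check the mod-4 condition on each prime factor: 13 ≡ 1 (mod 4), exponent 1; 53 ≡ 1 (mod 4), exponent 1.
All primes ≡ 3 (mod 4) appear to even exponent (or don't appear), so by the two-squares theorem n IS expressible as a sum of two squares.
Step 3: Build a representation. Here n = 13 · 53 is a product of primes ≡ 1 (mod 4). Each prime p ≡ 1 (mod 4) is itself a sum of two squares; find a² by testing p − a² for a perfect square:
  13: 13 − 1² = 12, 13 − 2² = 9 = 3² ⇒ 13 = 2² + 3².
  53: 53 − 1² = 52, 53 − 2² = 49 = 7² ⇒ 53 = 2² + 7².
  Combine using the Brahmagupta–Fibonacci identity (a² + b²)(c² + d²) = (ac − bd)² + (ad + bc)² = (ac + bd)² + (ad − bc)²:
  13 · 53 = 689: from (2² + 3²)(2² + 7²), take (2·2 − 3·7, 2·7 + 3·2) = (4 − 21, 14 + 6) = (-17, 20); dropping signs (only squares matter) gives (17, 20); check 17² + 20² = 289 + 400 = 689 ✓.
Step 4: Order so x ≤ y and verify: 17² + 20² = 289 + 400 = 689 = n. ✓

n = 689 = 17² + 20² (one valid representation with x ≤ y).


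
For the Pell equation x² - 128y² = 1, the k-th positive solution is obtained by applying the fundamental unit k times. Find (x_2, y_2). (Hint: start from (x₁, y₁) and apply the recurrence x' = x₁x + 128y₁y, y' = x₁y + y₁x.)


Step 1: Find the fundamental solution (x₁, y₁) of x² - 128y² = 1.
  Expand √128 as a continued fraction. a₀ = ⌊√128⌋ = 11; iterate m_{k+1} = d_k·a_k − m_k, d_{k+1} = (128 − m_{k+1}²)/d_k, a_{k+1} = ⌊(a₀ + m_{k+1})/d_{k+1}⌋ (starting m₀ = 0, d₀ = 1), with convergents p_k = a_k·p_{k-1} + p_{k-2}, q_k = a_k·q_{k-1} + q_{k-2} (p₋₁ = 1, q₋₁ = 0):
  k = 0: a₀ = 11; p₀/q₀ = 11/1; p₀² − 128·q₀² = 121 − 128 = -7.
  k = 1: m = 11, d = 7, a = ⌊(11 + 11)/7⌋ = 3; p/q = (3·11 + 1)/(3·1 + 0) = 34/3; p² − 128·q² = 1156 − 1152 = 4.
  k = 2: m = 10, d = 4, a = ⌊(11 + 10)/4⌋ = 5; p/q = (5·34 + 11)/(5·3 + 1) = 181/16; p² − 128·q² = 32761 − 32768 = -7.
  k = 3: m = 10, d = 7, a = ⌊(11 + 10)/7⌋ = 3; p/q = (3·181 + 34)/(3·16 + 3) = 577/51; p² − 128·q² = 332929 − 332928 = 1.
  The first convergent with p² − 128·q² = 1 gives the fundamental solution (x₁, y₁) = (577, 51).
Step 2: Apply the recurrence (x_{n+1}, y_{n+1}) = (x₁x_n + 128y₁y_n, x₁y_n + y₁x_n) repeatedly.
  From (x_1, y_1) = (577, 51): x_2 = 577·577 + 128·51·51 = 665857; y_2 = 577·51 + 51·577 = 58854.
Step 3: Verify x_2² - 128·y_2² = 443365544449 - 443365544448 = 1 (should be 1). ✓

(x_1, y_1) = (577, 51); (x_2, y_2) = (665857, 58854).


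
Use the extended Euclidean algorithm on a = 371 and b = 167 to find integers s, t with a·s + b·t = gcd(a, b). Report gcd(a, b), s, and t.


Euclidean algorithm on (371, 167) — divide until remainder is 0:
  371 = 2 · 167 + 37
  167 = 4 · 37 + 19
  37 = 1 · 19 + 18
  19 = 1 · 18 + 1
  18 = 18 · 1 + 0
gcd(371, 167) = 1.
Track Bezout coefficients alongside the remainders: start with r₀ = 371 = a·1 + b·0 (s = 1, t = 0) and r₁ = 167 = a·0 + b·1 (s = 0, t = 1); each new remainder r_{k+1} = r_{k-1} − q_k·r_k inherits s_{k+1} = s_{k-1} − q_k·s_k, t_{k+1} = t_{k-1} − q_k·t_k, so r_k = a·s_k + b·t_k at every step:
  q = 2: r = 37, s = 1 − 2·0 = 1, t = 0 − 2·1 = -2  (check: 371·1 + 167·(-2) = 37)
  q = 4: r = 19, s = 0 − 4·1 = -4, t = 1 − 4·(-2) = 9  (check: 371·(-4) + 167·9 = 19)
  q = 1: r = 18, s = 1 − 1·(-4) = 5, t = -2 − 1·9 = -11  (check: 371·5 + 167·(-11) = 18)
  q = 1: r = 1, s = -4 − 1·5 = -9, t = 9 − 1·(-11) = 20  (check: 371·(-9) + 167·20 = 1)
The row with r = 1 (the gcd) gives the Bezout coefficients s = -9, t = 20.
Result: 371 · (-9) + 167 · (20) = 1.

gcd(371, 167) = 1; s = -9, t = 20 (check: 371·(-9) + 167·20 = 1).


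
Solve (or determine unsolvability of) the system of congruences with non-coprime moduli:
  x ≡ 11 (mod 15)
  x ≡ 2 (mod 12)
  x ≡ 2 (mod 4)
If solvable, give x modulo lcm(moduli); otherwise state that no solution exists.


Moduli 15, 12, 4 are not pairwise coprime, so CRT works modulo lcm(m_i) when all pairwise compatibility conditions hold.
Pairwise compatibility: gcd(m_i, m_j) must divide a_i - a_j for every pair.
Merge one congruence at a time:
  Start: x ≡ 11 (mod 15).
  Combine with x ≡ 2 (mod 12): gcd(15, 12) = 3; 2 - 11 = -9, which IS divisible by 3, so compatible.
    Write x = 11 + 15·t and substitute into x ≡ 2 (mod 12): 15·t ≡ 2 − 11 = -9 (mod 12).
    Divide the congruence (and modulus) by g = 3: 5·t ≡ -3 (mod 4).
    Reduce coefficients mod 4: 1·t ≡ 1 (mod 4).
    So t ≡ 1 (mod 4).
    Then x = 11 + 15·1 = 26, valid modulo lcm(15, 12) = 60: x ≡ 26 (mod 60).
  Combine with x ≡ 2 (mod 4): gcd(60, 4) = 4; 2 - 26 = -24, which IS divisible by 4, so compatible.
    Write x = 26 + 60·t and substitute into x ≡ 2 (mod 4): 60·t ≡ 2 − 26 = -24 (mod 4).
    Divide the congruence (and modulus) by g = 4: 15·t ≡ -6 (mod 1).
    Modulo 1 every t works; take t = 0.
    Then x = 26 + 60·0 = 26, valid modulo lcm(60, 4) = 60: x ≡ 26 (mod 60).
Verify: 26 mod 15 = 11, 26 mod 12 = 2, 26 mod 4 = 2.

x ≡ 26 (mod 60).


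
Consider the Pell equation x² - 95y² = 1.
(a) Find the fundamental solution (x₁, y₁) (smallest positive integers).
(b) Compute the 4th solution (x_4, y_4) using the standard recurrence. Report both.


Step 1: Find the fundamental solution (x₁, y₁) of x² - 95y² = 1.
  Expand √95 as a continued fraction. a₀ = ⌊√95⌋ = 9; iterate m_{k+1} = d_k·a_k − m_k, d_{k+1} = (95 − m_{k+1}²)/d_k, a_{k+1} = ⌊(a₀ + m_{k+1})/d_{k+1}⌋ (starting m₀ = 0, d₀ = 1), with convergents p_k = a_k·p_{k-1} + p_{k-2}, q_k = a_k·q_{k-1} + q_{k-2} (p₋₁ = 1, q₋₁ = 0):
  k = 0: a₀ = 9; p₀/q₀ = 9/1; p₀² − 95·q₀² = 81 − 95 = -14.
  k = 1: m = 9, d = 14, a = ⌊(9 + 9)/14⌋ = 1; p/q = (1·9 + 1)/(1·1 + 0) = 10/1; p² − 95·q² = 100 − 95 = 5.
  k = 2: m = 5, d = 5, a = ⌊(9 + 5)/5⌋ = 2; p/q = (2·10 + 9)/(2·1 + 1) = 29/3; p² − 95·q² = 841 − 855 = -14.
  k = 3: m = 5, d = 14, a = ⌊(9 + 5)/14⌋ = 1; p/q = (1·29 + 10)/(1·3 + 1) = 39/4; p² − 95·q² = 1521 − 1520 = 1.
  The first convergent with p² − 95·q² = 1 gives the fundamental solution (x₁, y₁) = (39, 4).
Step 2: Apply the recurrence (x_{n+1}, y_{n+1}) = (x₁x_n + 95y₁y_n, x₁y_n + y₁x_n) repeatedly.
  From (x_1, y_1) = (39, 4): x_2 = 39·39 + 95·4·4 = 3041; y_2 = 39·4 + 4·39 = 312.
  From (x_2, y_2) = (3041, 312): x_3 = 39·3041 + 95·4·312 = 237159; y_3 = 39·312 + 4·3041 = 24332.
  From (x_3, y_3) = (237159, 24332): x_4 = 39·237159 + 95·4·24332 = 18495361; y_4 = 39·24332 + 4·237159 = 1897584.
Step 3: Verify x_4² - 95·y_4² = 342078378520321 - 342078378520320 = 1 (should be 1). ✓

(x_1, y_1) = (39, 4); (x_4, y_4) = (18495361, 1897584).


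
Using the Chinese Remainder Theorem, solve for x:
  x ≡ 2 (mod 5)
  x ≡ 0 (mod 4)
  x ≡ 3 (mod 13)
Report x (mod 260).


Moduli 5, 4, 13 are pairwise coprime; by CRT there is a unique solution modulo M = 5 · 4 · 13 = 260.
Solve pairwise, accumulating the modulus:
  Start with x ≡ 2 (mod 5).
  Combine with x ≡ 0 (mod 4): since gcd(5, 4) = 1, we get a unique residue mod 20.
    Write x = 2 + 5·t and substitute into x ≡ 0 (mod 4): 5·t ≡ 0 − 2 = -2 (mod 4).
    Reduce coefficients mod 4: 1·t ≡ 2 (mod 4).
    So t ≡ 2 (mod 4).
    Then x = 2 + 5·2 = 12, valid modulo lcm(5, 4) = 20: x ≡ 12 (mod 20).
  Combine with x ≡ 3 (mod 13): since gcd(20, 13) = 1, we get a unique residue mod 260.
    Write x = 12 + 20·t and substitute into x ≡ 3 (mod 13): 20·t ≡ 3 − 12 = -9 (mod 13).
    Reduce coefficients mod 13: 7·t ≡ 4 (mod 13).
    The inverse of 7 mod 13 is 2 (since 7·2 = 14 = 1·13 + 1), so t ≡ 2·4 = 8 ≡ 8 (mod 13).
    Then x = 12 + 20·8 = 172, valid modulo lcm(20, 13) = 260: x ≡ 172 (mod 260).
Verify: 172 mod 5 = 2 ✓, 172 mod 4 = 0 ✓, 172 mod 13 = 3 ✓.

x ≡ 172 (mod 260).


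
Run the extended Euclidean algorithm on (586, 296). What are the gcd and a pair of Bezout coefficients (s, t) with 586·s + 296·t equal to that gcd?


Euclidean algorithm on (586, 296) — divide until remainder is 0:
  586 = 1 · 296 + 290
  296 = 1 · 290 + 6
  290 = 48 · 6 + 2
  6 = 3 · 2 + 0
gcd(586, 296) = 2.
Track Bezout coefficients alongside the remainders: start with r₀ = 586 = a·1 + b·0 (s = 1, t = 0) and r₁ = 296 = a·0 + b·1 (s = 0, t = 1); each new remainder r_{k+1} = r_{k-1} − q_k·r_k inherits s_{k+1} = s_{k-1} − q_k·s_k, t_{k+1} = t_{k-1} − q_k·t_k, so r_k = a·s_k + b·t_k at every step:
  q = 1: r = 290, s = 1 − 1·0 = 1, t = 0 − 1·1 = -1  (check: 586·1 + 296·(-1) = 290)
  q = 1: r = 6, s = 0 − 1·1 = -1, t = 1 − 1·(-1) = 2  (check: 586·(-1) + 296·2 = 6)
  q = 48: r = 2, s = 1 − 48·(-1) = 49, t = -1 − 48·2 = -97  (check: 586·49 + 296·(-97) = 2)
The row with r = 2 (the gcd) gives the Bezout coefficients s = 49, t = -97.
Result: 586 · (49) + 296 · (-97) = 2.

gcd(586, 296) = 2; s = 49, t = -97 (check: 586·49 + 296·(-97) = 2).


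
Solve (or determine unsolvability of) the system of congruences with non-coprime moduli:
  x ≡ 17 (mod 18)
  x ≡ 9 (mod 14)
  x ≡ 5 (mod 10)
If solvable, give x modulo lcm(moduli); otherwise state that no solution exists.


Moduli 18, 14, 10 are not pairwise coprime, so CRT works modulo lcm(m_i) when all pairwise compatibility conditions hold.
Pairwise compatibility: gcd(m_i, m_j) must divide a_i - a_j for every pair.
Merge one congruence at a time:
  Start: x ≡ 17 (mod 18).
  Combine with x ≡ 9 (mod 14): gcd(18, 14) = 2; 9 - 17 = -8, which IS divisible by 2, so compatible.
    Write x = 17 + 18·t and substitute into x ≡ 9 (mod 14): 18·t ≡ 9 − 17 = -8 (mod 14).
    Divide the congruence (and modulus) by g = 2: 9·t ≡ -4 (mod 7).
    Reduce coefficients mod 7: 2·t ≡ 3 (mod 7).
    The inverse of 2 mod 7 is 4 (since 2·4 = 8 = 1·7 + 1), so t ≡ 4·3 = 12 ≡ 5 (mod 7).
    Then x = 17 + 18·5 = 107, valid modulo lcm(18, 14) = 126: x ≡ 107 (mod 126).
  Combine with x ≡ 5 (mod 10): gcd(126, 10) = 2; 5 - 107 = -102, which IS divisible by 2, so compatible.
    Write x = 107 + 126·t and substitute into x ≡ 5 (mod 10): 126·t ≡ 5 − 107 = -102 (mod 10).
    Divide the congruence (and modulus) by g = 2: 63·t ≡ -51 (mod 5).
    Reduce coefficients mod 5: 3·t ≡ 4 (mod 5).
    The inverse of 3 mod 5 is 2 (since 3·2 = 6 = 1·5 + 1), so t ≡ 2·4 = 8 ≡ 3 (mod 5).
    Then x = 107 + 126·3 = 485, valid modulo lcm(126, 10) = 630: x ≡ 485 (mod 630).
Verify: 485 mod 18 = 17, 485 mod 14 = 9, 485 mod 10 = 5.

x ≡ 485 (mod 630).


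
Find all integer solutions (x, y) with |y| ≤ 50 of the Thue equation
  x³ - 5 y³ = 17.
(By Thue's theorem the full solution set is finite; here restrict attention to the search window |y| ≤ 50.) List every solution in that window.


The equation is x³ - 5y³ = 17. For fixed y, x³ = 5·y³ + 17, so a solution requires the RHS to be a perfect cube.
Strategy: iterate y from -50 to 50, compute RHS = 5·y³ + 17, and check whether it is a (positive or negative) perfect cube.
Check small values of y:
  y = 0: RHS = 17 is not a perfect cube.
  y = 1: RHS = 22 is not a perfect cube.
  y = -1: RHS = 12 is not a perfect cube.
  y = 2: RHS = 57 is not a perfect cube.
  y = -2: RHS = -23 is not a perfect cube.
  y = 3: RHS = 152 is not a perfect cube.
  y = -3: RHS = -118 is not a perfect cube.
Continuing the search up to |y| = 50 finds no solutions either.
No (x, y) in the scanned range satisfies the equation.

No integer solutions with |y| ≤ 50.


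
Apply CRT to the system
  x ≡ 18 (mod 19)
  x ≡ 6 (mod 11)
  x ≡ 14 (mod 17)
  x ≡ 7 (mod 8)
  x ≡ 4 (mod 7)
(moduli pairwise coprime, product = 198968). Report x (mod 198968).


Product of moduli M = 19 · 11 · 17 · 8 · 7 = 198968.
Merge one congruence at a time:
  Start: x ≡ 18 (mod 19).
  Combine with x ≡ 6 (mod 11); new modulus lcm = 209.
    Write x = 18 + 19·t and substitute into x ≡ 6 (mod 11): 19·t ≡ 6 − 18 = -12 (mod 11).
    Reduce coefficients mod 11: 8·t ≡ 10 (mod 11).
    The inverse of 8 mod 11 is 7 (since 8·7 = 56 = 5·11 + 1), so t ≡ 7·10 = 70 ≡ 4 (mod 11).
    Then x = 18 + 19·4 = 94, valid modulo lcm(19, 11) = 209: x ≡ 94 (mod 209).
  Combine with x ≡ 14 (mod 17); new modulus lcm = 3553.
    Write x = 94 + 209·t and substitute into x ≡ 14 (mod 17): 209·t ≡ 14 − 94 = -80 (mod 17).
    Reduce coefficients mod 17: 5·t ≡ 5 (mod 17).
    The inverse of 5 mod 17 is 7 (since 5·7 = 35 = 2·17 + 1), so t ≡ 7·5 = 35 ≡ 1 (mod 17).
    Then x = 94 + 209·1 = 303, valid modulo lcm(209, 17) = 3553: x ≡ 303 (mod 3553).
  Combine with x ≡ 7 (mod 8); new modulus lcm = 28424.
    Write x = 303 + 3553·t and substitute into x ≡ 7 (mod 8): 3553·t ≡ 7 − 303 = -296 (mod 8).
    Reduce coefficients mod 8: 1·t ≡ 0 (mod 8).
    So t ≡ 0 (mod 8).
    Then x = 303 + 3553·0 = 303, valid modulo lcm(3553, 8) = 28424: x ≡ 303 (mod 28424).
  Combine with x ≡ 4 (mod 7); new modulus lcm = 198968.
    Write x = 303 + 28424·t and substitute into x ≡ 4 (mod 7): 28424·t ≡ 4 − 303 = -299 (mod 7).
    Reduce coefficients mod 7: 4·t ≡ 2 (mod 7).
    The inverse of 4 mod 7 is 2 (since 4·2 = 8 = 1·7 + 1), so t ≡ 2·2 = 4 ≡ 4 (mod 7).
    Then x = 303 + 28424·4 = 113999, valid modulo lcm(28424, 7) = 198968: x ≡ 113999 (mod 198968).
Verify against each original: 113999 mod 19 = 18, 113999 mod 11 = 6, 113999 mod 17 = 14, 113999 mod 8 = 7, 113999 mod 7 = 4.

x ≡ 113999 (mod 198968).


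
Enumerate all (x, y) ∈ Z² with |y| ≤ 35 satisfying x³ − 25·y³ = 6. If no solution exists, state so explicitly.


The equation is x³ - 25y³ = 6. For fixed y, x³ = 25·y³ + 6, so a solution requires the RHS to be a perfect cube.
Strategy: iterate y from -35 to 35, compute RHS = 25·y³ + 6, and check whether it is a (positive or negative) perfect cube.
Check small values of y:
  y = 0: RHS = 6 is not a perfect cube.
  y = 1: RHS = 31 is not a perfect cube.
  y = -1: RHS = -19 is not a perfect cube.
  y = 2: RHS = 206 is not a perfect cube.
  y = -2: RHS = -194 is not a perfect cube.
  y = 3: RHS = 681 is not a perfect cube.
  y = -3: RHS = -669 is not a perfect cube.
Continuing the search up to |y| = 35 finds no solutions either.
No (x, y) in the scanned range satisfies the equation.

No integer solutions with |y| ≤ 35.


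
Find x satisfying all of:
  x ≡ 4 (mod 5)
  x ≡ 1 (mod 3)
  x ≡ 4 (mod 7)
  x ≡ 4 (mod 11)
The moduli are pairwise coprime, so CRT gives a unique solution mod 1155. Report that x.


Product of moduli M = 5 · 3 · 7 · 11 = 1155.
Merge one congruence at a time:
  Start: x ≡ 4 (mod 5).
  Combine with x ≡ 1 (mod 3); new modulus lcm = 15.
    Write x = 4 + 5·t and substitute into x ≡ 1 (mod 3): 5·t ≡ 1 − 4 = -3 (mod 3).
    Reduce coefficients mod 3: 2·t ≡ 0 (mod 3).
    The inverse of 2 mod 3 is 2 (since 2·2 = 4 = 1·3 + 1), so t ≡ 2·0 = 0 ≡ 0 (mod 3).
    Then x = 4 + 5·0 = 4, valid modulo lcm(5, 3) = 15: x ≡ 4 (mod 15).
  Combine with x ≡ 4 (mod 7); new modulus lcm = 105.
    Write x = 4 + 15·t and substitute into x ≡ 4 (mod 7): 15·t ≡ 4 − 4 = 0 (mod 7).
    Reduce coefficients mod 7: 1·t ≡ 0 (mod 7).
    So t ≡ 0 (mod 7).
    Then x = 4 + 15·0 = 4, valid modulo lcm(15, 7) = 105: x ≡ 4 (mod 105).
  Combine with x ≡ 4 (mod 11); new modulus lcm = 1155.
    Write x = 4 + 105·t and substitute into x ≡ 4 (mod 11): 105·t ≡ 4 − 4 = 0 (mod 11).
    Reduce coefficients mod 11: 6·t ≡ 0 (mod 11).
    The inverse of 6 mod 11 is 2 (since 6·2 = 12 = 1·11 + 1), so t ≡ 2·0 = 0 ≡ 0 (mod 11).
    Then x = 4 + 105·0 = 4, valid modulo lcm(105, 11) = 1155: x ≡ 4 (mod 1155).
Verify against each original: 4 mod 5 = 4, 4 mod 3 = 1, 4 mod 7 = 4, 4 mod 11 = 4.

x ≡ 4 (mod 1155).


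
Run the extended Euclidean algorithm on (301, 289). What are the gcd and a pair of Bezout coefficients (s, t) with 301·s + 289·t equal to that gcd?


Euclidean algorithm on (301, 289) — divide until remainder is 0:
  301 = 1 · 289 + 12
  289 = 24 · 12 + 1
  12 = 12 · 1 + 0
gcd(301, 289) = 1.
Track Bezout coefficients alongside the remainders: start with r₀ = 301 = a·1 + b·0 (s = 1, t = 0) and r₁ = 289 = a·0 + b·1 (s = 0, t = 1); each new remainder r_{k+1} = r_{k-1} − q_k·r_k inherits s_{k+1} = s_{k-1} − q_k·s_k, t_{k+1} = t_{k-1} − q_k·t_k, so r_k = a·s_k + b·t_k at every step:
  q = 1: r = 12, s = 1 − 1·0 = 1, t = 0 − 1·1 = -1  (check: 301·1 + 289·(-1) = 12)
  q = 24: r = 1, s = 0 − 24·1 = -24, t = 1 − 24·(-1) = 25  (check: 301·(-24) + 289·25 = 1)
The row with r = 1 (the gcd) gives the Bezout coefficients s = -24, t = 25.
Result: 301 · (-24) + 289 · (25) = 1.

gcd(301, 289) = 1; s = -24, t = 25 (check: 301·(-24) + 289·25 = 1).


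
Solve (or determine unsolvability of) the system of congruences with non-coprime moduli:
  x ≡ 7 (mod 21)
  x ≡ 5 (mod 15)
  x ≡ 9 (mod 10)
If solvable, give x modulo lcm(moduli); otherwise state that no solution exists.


Moduli 21, 15, 10 are not pairwise coprime, so CRT works modulo lcm(m_i) when all pairwise compatibility conditions hold.
Pairwise compatibility: gcd(m_i, m_j) must divide a_i - a_j for every pair.
Merge one congruence at a time:
  Start: x ≡ 7 (mod 21).
  Combine with x ≡ 5 (mod 15): gcd(21, 15) = 3, and 5 - 7 = -2 is NOT divisible by 3.
    ⇒ system is inconsistent (no integer solution).

No solution (the system is inconsistent).


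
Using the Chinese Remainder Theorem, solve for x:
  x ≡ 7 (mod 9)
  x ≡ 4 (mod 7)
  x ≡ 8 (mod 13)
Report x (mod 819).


Moduli 9, 7, 13 are pairwise coprime; by CRT there is a unique solution modulo M = 9 · 7 · 13 = 819.
Solve pairwise, accumulating the modulus:
  Start with x ≡ 7 (mod 9).
  Combine with x ≡ 4 (mod 7): since gcd(9, 7) = 1, we get a unique residue mod 63.
    Write x = 7 + 9·t and substitute into x ≡ 4 (mod 7): 9·t ≡ 4 − 7 = -3 (mod 7).
    Reduce coefficients mod 7: 2·t ≡ 4 (mod 7).
    The inverse of 2 mod 7 is 4 (since 2·4 = 8 = 1·7 + 1), so t ≡ 4·4 = 16 ≡ 2 (mod 7).
    Then x = 7 + 9·2 = 25, valid modulo lcm(9, 7) = 63: x ≡ 25 (mod 63).
  Combine with x ≡ 8 (mod 13): since gcd(63, 13) = 1, we get a unique residue mod 819.
    Write x = 25 + 63·t and substitute into x ≡ 8 (mod 13): 63·t ≡ 8 − 25 = -17 (mod 13).
    Reduce coefficients mod 13: 11·t ≡ 9 (mod 13).
    The inverse of 11 mod 13 is 6 (since 11·6 = 66 = 5·13 + 1), so t ≡ 6·9 = 54 ≡ 2 (mod 13).
    Then x = 25 + 63·2 = 151, valid modulo lcm(63, 13) = 819: x ≡ 151 (mod 819).
Verify: 151 mod 9 = 7 ✓, 151 mod 7 = 4 ✓, 151 mod 13 = 8 ✓.

x ≡ 151 (mod 819).


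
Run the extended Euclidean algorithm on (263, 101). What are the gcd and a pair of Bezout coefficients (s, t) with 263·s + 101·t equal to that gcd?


Euclidean algorithm on (263, 101) — divide until remainder is 0:
  263 = 2 · 101 + 61
  101 = 1 · 61 + 40
  61 = 1 · 40 + 21
  40 = 1 · 21 + 19
  21 = 1 · 19 + 2
  19 = 9 · 2 + 1
  2 = 2 · 1 + 0
gcd(263, 101) = 1.
Track Bezout coefficients alongside the remainders: start with r₀ = 263 = a·1 + b·0 (s = 1, t = 0) and r₁ = 101 = a·0 + b·1 (s = 0, t = 1); each new remainder r_{k+1} = r_{k-1} − q_k·r_k inherits s_{k+1} = s_{k-1} − q_k·s_k, t_{k+1} = t_{k-1} − q_k·t_k, so r_k = a·s_k + b·t_k at every step:
  q = 2: r = 61, s = 1 − 2·0 = 1, t = 0 − 2·1 = -2  (check: 263·1 + 101·(-2) = 61)
  q = 1: r = 40, s = 0 − 1·1 = -1, t = 1 − 1·(-2) = 3  (check: 263·(-1) + 101·3 = 40)
  q = 1: r = 21, s = 1 − 1·(-1) = 2, t = -2 − 1·3 = -5  (check: 263·2 + 101·(-5) = 21)
  q = 1: r = 19, s = -1 − 1·2 = -3, t = 3 − 1·(-5) = 8  (check: 263·(-3) + 101·8 = 19)
  q = 1: r = 2, s = 2 − 1·(-3) = 5, t = -5 − 1·8 = -13  (check: 263·5 + 101·(-13) = 2)
  q = 9: r = 1, s = -3 − 9·5 = -48, t = 8 − 9·(-13) = 125  (check: 263·(-48) + 101·125 = 1)
The row with r = 1 (the gcd) gives the Bezout coefficients s = -48, t = 125.
Result: 263 · (-48) + 101 · (125) = 1.

gcd(263, 101) = 1; s = -48, t = 125 (check: 263·(-48) + 101·125 = 1).


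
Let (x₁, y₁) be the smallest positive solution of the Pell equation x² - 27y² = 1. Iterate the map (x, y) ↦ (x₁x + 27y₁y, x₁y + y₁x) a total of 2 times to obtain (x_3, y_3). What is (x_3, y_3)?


Step 1: Find the fundamental solution (x₁, y₁) of x² - 27y² = 1.
  Expand √27 as a continued fraction. a₀ = ⌊√27⌋ = 5; iterate m_{k+1} = d_k·a_k − m_k, d_{k+1} = (27 − m_{k+1}²)/d_k, a_{k+1} = ⌊(a₀ + m_{k+1})/d_{k+1}⌋ (starting m₀ = 0, d₀ = 1), with convergents p_k = a_k·p_{k-1} + p_{k-2}, q_k = a_k·q_{k-1} + q_{k-2} (p₋₁ = 1, q₋₁ = 0):
  k = 0: a₀ = 5; p₀/q₀ = 5/1; p₀² − 27·q₀² = 25 − 27 = -2.
  k = 1: m = 5, d = 2, a = ⌊(5 + 5)/2⌋ = 5; p/q = (5·5 + 1)/(5·1 + 0) = 26/5; p² − 27·q² = 676 − 675 = 1.
  The first convergent with p² − 27·q² = 1 gives the fundamental solution (x₁, y₁) = (26, 5).
Step 2: Apply the recurrence (x_{n+1}, y_{n+1}) = (x₁x_n + 27y₁y_n, x₁y_n + y₁x_n) repeatedly.
  From (x_1, y_1) = (26, 5): x_2 = 26·26 + 27·5·5 = 1351; y_2 = 26·5 + 5·26 = 260.
  From (x_2, y_2) = (1351, 260): x_3 = 26·1351 + 27·5·260 = 70226; y_3 = 26·260 + 5·1351 = 13515.
Step 3: Verify x_3² - 27·y_3² = 4931691076 - 4931691075 = 1 (should be 1). ✓

(x_1, y_1) = (26, 5); (x_3, y_3) = (70226, 13515).


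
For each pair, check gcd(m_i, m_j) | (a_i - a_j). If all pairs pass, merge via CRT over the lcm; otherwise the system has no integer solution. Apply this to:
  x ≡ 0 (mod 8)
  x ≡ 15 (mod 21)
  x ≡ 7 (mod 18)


Moduli 8, 21, 18 are not pairwise coprime, so CRT works modulo lcm(m_i) when all pairwise compatibility conditions hold.
Pairwise compatibility: gcd(m_i, m_j) must divide a_i - a_j for every pair.
Merge one congruence at a time:
  Start: x ≡ 0 (mod 8).
  Combine with x ≡ 15 (mod 21): gcd(8, 21) = 1; 15 - 0 = 15, which IS divisible by 1, so compatible.
    Write x = 0 + 8·t and substitute into x ≡ 15 (mod 21): 8·t ≡ 15 − 0 = 15 (mod 21).
    The inverse of 8 mod 21 is 8 (since 8·8 = 64 = 3·21 + 1), so t ≡ 8·15 = 120 ≡ 15 (mod 21).
    Then x = 0 + 8·15 = 120, valid modulo lcm(8, 21) = 168: x ≡ 120 (mod 168).
  Combine with x ≡ 7 (mod 18): gcd(168, 18) = 6, and 7 - 120 = -113 is NOT divisible by 6.
    ⇒ system is inconsistent (no integer solution).

No solution (the system is inconsistent).


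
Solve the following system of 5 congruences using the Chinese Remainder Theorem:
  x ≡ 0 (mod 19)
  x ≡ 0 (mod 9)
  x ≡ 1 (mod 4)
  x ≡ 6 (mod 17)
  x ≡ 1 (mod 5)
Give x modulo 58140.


Product of moduli M = 19 · 9 · 4 · 17 · 5 = 58140.
Merge one congruence at a time:
  Start: x ≡ 0 (mod 19).
  Combine with x ≡ 0 (mod 9); new modulus lcm = 171.
    Write x = 0 + 19·t and substitute into x ≡ 0 (mod 9): 19·t ≡ 0 − 0 = 0 (mod 9).
    Reduce coefficients mod 9: 1·t ≡ 0 (mod 9).
    So t ≡ 0 (mod 9).
    Then x = 0 + 19·0 = 0, valid modulo lcm(19, 9) = 171: x ≡ 0 (mod 171).
  Combine with x ≡ 1 (mod 4); new modulus lcm = 684.
    Write x = 0 + 171·t and substitute into x ≡ 1 (mod 4): 171·t ≡ 1 − 0 = 1 (mod 4).
    Reduce coefficients mod 4: 3·t ≡ 1 (mod 4).
    The inverse of 3 mod 4 is 3 (since 3·3 = 9 = 2·4 + 1), so t ≡ 3·1 = 3 ≡ 3 (mod 4).
    Then x = 0 + 171·3 = 513, valid modulo lcm(171, 4) = 684: x ≡ 513 (mod 684).
  Combine with x ≡ 6 (mod 17); new modulus lcm = 11628.
    Write x = 513 + 684·t and substitute into x ≡ 6 (mod 17): 684·t ≡ 6 − 513 = -507 (mod 17).
    Reduce coefficients mod 17: 4·t ≡ 3 (mod 17).
    The inverse of 4 mod 17 is 13 (since 4·13 = 52 = 3·17 + 1), so t ≡ 13·3 = 39 ≡ 5 (mod 17).
    Then x = 513 + 684·5 = 3933, valid modulo lcm(684, 17) = 11628: x ≡ 3933 (mod 11628).
  Combine with x ≡ 1 (mod 5); new modulus lcm = 58140.
    Write x = 3933 + 11628·t and substitute into x ≡ 1 (mod 5): 11628·t ≡ 1 − 3933 = -3932 (mod 5).
    Reduce coefficients mod 5: 3·t ≡ 3 (mod 5).
    The inverse of 3 mod 5 is 2 (since 3·2 = 6 = 1·5 + 1), so t ≡ 2·3 = 6 ≡ 1 (mod 5).
    Then x = 3933 + 11628·1 = 15561, valid modulo lcm(11628, 5) = 58140: x ≡ 15561 (mod 58140).
Verify against each original: 15561 mod 19 = 0, 15561 mod 9 = 0, 15561 mod 4 = 1, 15561 mod 17 = 6, 15561 mod 5 = 1.

x ≡ 15561 (mod 58140).


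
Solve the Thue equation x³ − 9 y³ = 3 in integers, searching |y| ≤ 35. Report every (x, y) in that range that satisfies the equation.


The equation is x³ - 9y³ = 3. For fixed y, x³ = 9·y³ + 3, so a solution requires the RHS to be a perfect cube.
Strategy: iterate y from -35 to 35, compute RHS = 9·y³ + 3, and check whether it is a (positive or negative) perfect cube.
Check small values of y:
  y = 0: RHS = 3 is not a perfect cube.
  y = 1: RHS = 12 is not a perfect cube.
  y = -1: RHS = -6 is not a perfect cube.
  y = 2: RHS = 75 is not a perfect cube.
  y = -2: RHS = -69 is not a perfect cube.
  y = 3: RHS = 246 is not a perfect cube.
  y = -3: RHS = -240 is not a perfect cube.
Continuing the search up to |y| = 35 finds no solutions either.
No (x, y) in the scanned range satisfies the equation.

No integer solutions with |y| ≤ 35.


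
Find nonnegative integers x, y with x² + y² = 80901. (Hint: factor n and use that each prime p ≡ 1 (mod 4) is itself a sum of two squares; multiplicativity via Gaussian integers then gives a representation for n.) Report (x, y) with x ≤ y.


Step 1: Factor n = 80901 = 3^2 · 89 · 101.
Step 2: Check the mod-4 condition on each prime factor: 3 ≡ 3 (mod 4), exponent 2 (must be even); 89 ≡ 1 (mod 4), exponent 1; 101 ≡ 1 (mod 4), exponent 1.
All primes ≡ 3 (mod 4) appear to even exponent (or don't appear), so by the two-squares theorem n IS expressible as a sum of two squares.
Step 3: Build a representation. Group n = k² · m with k = 3 and m = 89 · 101 = 8989 (a product of primes ≡ 1 (mod 4)); a representation of m scales to one of n via (k·x)² + (k·y)² = k²(x² + y²). Each prime p ≡ 1 (mod 4) is itself a sum of two squares; find a² by testing p − a² for a perfect square:
  89: 89 − 1² = 88, 89 − 2² = 85, 89 − 3² = 80, 89 − 4² = 73, 89 − 5² = 64 = 8² ⇒ 89 = 5² + 8².
  101: 101 − 1² = 100 = 10² ⇒ 101 = 1² + 10².
  Combine using the Brahmagupta–Fibonacci identity (a² + b²)(c² + d²) = (ac − bd)² + (ad + bc)² = (ac + bd)² + (ad − bc)²:
  89 · 101 = 8989: from (5² + 8²)(1² + 10²), take (5·1 − 8·10, 5·10 + 8·1) = (5 − 80, 50 + 8) = (-75, 58); dropping signs (only squares matter) gives (75, 58); check 75² + 58² = 5625 + 3364 = 8989 ✓.
  Scale by k = 3: (3·75, 3·58) = (225, 174).
Step 4: Order so x ≤ y and verify: 174² + 225² = 30276 + 50625 = 80901 = n. ✓

n = 80901 = 174² + 225² (one valid representation with x ≤ y).


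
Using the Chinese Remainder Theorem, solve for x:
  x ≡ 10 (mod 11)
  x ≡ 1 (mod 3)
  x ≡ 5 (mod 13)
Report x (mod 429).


Moduli 11, 3, 13 are pairwise coprime; by CRT there is a unique solution modulo M = 11 · 3 · 13 = 429.
Solve pairwise, accumulating the modulus:
  Start with x ≡ 10 (mod 11).
  Combine with x ≡ 1 (mod 3): since gcd(11, 3) = 1, we get a unique residue mod 33.
    Write x = 10 + 11·t and substitute into x ≡ 1 (mod 3): 11·t ≡ 1 − 10 = -9 (mod 3).
    Reduce coefficients mod 3: 2·t ≡ 0 (mod 3).
    The inverse of 2 mod 3 is 2 (since 2·2 = 4 = 1·3 + 1), so t ≡ 2·0 = 0 ≡ 0 (mod 3).
    Then x = 10 + 11·0 = 10, valid modulo lcm(11, 3) = 33: x ≡ 10 (mod 33).
  Combine with x ≡ 5 (mod 13): since gcd(33, 13) = 1, we get a unique residue mod 429.
    Write x = 10 + 33·t and substitute into x ≡ 5 (mod 13): 33·t ≡ 5 − 10 = -5 (mod 13).
    Reduce coefficients mod 13: 7·t ≡ 8 (mod 13).
    The inverse of 7 mod 13 is 2 (since 7·2 = 14 = 1·13 + 1), so t ≡ 2·8 = 16 ≡ 3 (mod 13).
    Then x = 10 + 33·3 = 109, valid modulo lcm(33, 13) = 429: x ≡ 109 (mod 429).
Verify: 109 mod 11 = 10 ✓, 109 mod 3 = 1 ✓, 109 mod 13 = 5 ✓.

x ≡ 109 (mod 429).
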